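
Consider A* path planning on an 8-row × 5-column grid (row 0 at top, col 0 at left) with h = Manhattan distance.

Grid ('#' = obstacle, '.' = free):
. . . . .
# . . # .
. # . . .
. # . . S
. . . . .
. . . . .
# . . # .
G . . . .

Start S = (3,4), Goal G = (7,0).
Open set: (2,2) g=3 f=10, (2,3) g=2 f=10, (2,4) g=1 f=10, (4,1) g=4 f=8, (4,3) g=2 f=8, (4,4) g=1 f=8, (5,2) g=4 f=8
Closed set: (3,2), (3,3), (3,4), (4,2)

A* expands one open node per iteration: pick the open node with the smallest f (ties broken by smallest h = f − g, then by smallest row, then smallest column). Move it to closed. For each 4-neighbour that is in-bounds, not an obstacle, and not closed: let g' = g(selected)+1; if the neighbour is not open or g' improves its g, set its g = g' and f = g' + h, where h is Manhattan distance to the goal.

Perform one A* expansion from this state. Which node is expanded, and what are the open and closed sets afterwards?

expanded=(4,1); open=[(2,2) g=3 f=10, (2,3) g=2 f=10, (2,4) g=1 f=10, (4,0) g=5 f=8, (4,3) g=2 f=8, (4,4) g=1 f=8, (5,1) g=5 f=8, (5,2) g=4 f=8]; closed=[(3,2), (3,3), (3,4), (4,1), (4,2)]

step 1: expand (4,1) (f=8, h=4) → closed; open now [(2,2) g=3 f=10, (2,3) g=2 f=10, (2,4) g=1 f=10, (4,0) g=5 f=8, (4,3) g=2 f=8, (4,4) g=1 f=8, (5,1) g=5 f=8, (5,2) g=4 f=8]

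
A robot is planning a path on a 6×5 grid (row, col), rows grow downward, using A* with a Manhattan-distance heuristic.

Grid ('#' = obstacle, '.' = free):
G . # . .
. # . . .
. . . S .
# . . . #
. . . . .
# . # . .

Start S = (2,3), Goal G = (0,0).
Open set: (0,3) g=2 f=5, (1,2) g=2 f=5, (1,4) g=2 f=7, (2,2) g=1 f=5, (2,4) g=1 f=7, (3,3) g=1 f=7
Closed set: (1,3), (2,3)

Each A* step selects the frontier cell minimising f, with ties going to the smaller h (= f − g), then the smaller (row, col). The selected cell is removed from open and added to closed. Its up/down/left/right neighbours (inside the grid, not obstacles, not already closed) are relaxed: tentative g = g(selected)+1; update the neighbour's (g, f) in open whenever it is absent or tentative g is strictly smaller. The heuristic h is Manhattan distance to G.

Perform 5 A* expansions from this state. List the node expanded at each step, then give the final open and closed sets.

step 1: expand (0,3) (f=5, h=3) → closed; open now [(0,4) g=3 f=7, (1,2) g=2 f=5, (1,4) g=2 f=7, (2,2) g=1 f=5, (2,4) g=1 f=7, (3,3) g=1 f=7]
step 2: expand (1,2) (f=5, h=3) → closed; open now [(0,4) g=3 f=7, (1,4) g=2 f=7, (2,2) g=1 f=5, (2,4) g=1 f=7, (3,3) g=1 f=7]
step 3: expand (2,2) (f=5, h=4) → closed; open now [(0,4) g=3 f=7, (1,4) g=2 f=7, (2,1) g=2 f=5, (2,4) g=1 f=7, (3,2) g=2 f=7, (3,3) g=1 f=7]
step 4: expand (2,1) (f=5, h=3) → closed; open now [(0,4) g=3 f=7, (1,4) g=2 f=7, (2,0) g=3 f=5, (2,4) g=1 f=7, (3,1) g=3 f=7, (3,2) g=2 f=7, (3,3) g=1 f=7]
step 5: expand (2,0) (f=5, h=2) → closed; open now [(0,4) g=3 f=7, (1,0) g=4 f=5, (1,4) g=2 f=7, (2,4) g=1 f=7, (3,1) g=3 f=7, (3,2) g=2 f=7, (3,3) g=1 f=7]

order=[(0,3) → (1,2) → (2,2) → (2,1) → (2,0)]; open=[(0,4) g=3 f=7, (1,0) g=4 f=5, (1,4) g=2 f=7, (2,4) g=1 f=7, (3,1) g=3 f=7, (3,2) g=2 f=7, (3,3) g=1 f=7]; closed=[(0,3), (1,2), (1,3), (2,0), (2,1), (2,2), (2,3)]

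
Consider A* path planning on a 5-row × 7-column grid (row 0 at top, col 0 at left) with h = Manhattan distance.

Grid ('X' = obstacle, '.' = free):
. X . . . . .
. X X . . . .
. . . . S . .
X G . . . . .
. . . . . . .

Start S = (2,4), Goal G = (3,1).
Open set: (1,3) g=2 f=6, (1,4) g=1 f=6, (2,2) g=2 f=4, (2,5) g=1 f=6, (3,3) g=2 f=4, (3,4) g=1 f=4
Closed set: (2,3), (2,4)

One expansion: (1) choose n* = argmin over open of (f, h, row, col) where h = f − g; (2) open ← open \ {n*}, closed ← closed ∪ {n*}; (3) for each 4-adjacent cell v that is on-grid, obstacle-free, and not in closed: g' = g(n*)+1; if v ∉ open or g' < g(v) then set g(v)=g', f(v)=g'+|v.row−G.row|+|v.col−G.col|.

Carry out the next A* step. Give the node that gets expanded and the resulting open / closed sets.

step 1: expand (2,2) (f=4, h=2) → closed; open now [(1,3) g=2 f=6, (1,4) g=1 f=6, (2,1) g=3 f=4, (2,5) g=1 f=6, (3,2) g=3 f=4, (3,3) g=2 f=4, (3,4) g=1 f=4]

expanded=(2,2); open=[(1,3) g=2 f=6, (1,4) g=1 f=6, (2,1) g=3 f=4, (2,5) g=1 f=6, (3,2) g=3 f=4, (3,3) g=2 f=4, (3,4) g=1 f=4]; closed=[(2,2), (2,3), (2,4)]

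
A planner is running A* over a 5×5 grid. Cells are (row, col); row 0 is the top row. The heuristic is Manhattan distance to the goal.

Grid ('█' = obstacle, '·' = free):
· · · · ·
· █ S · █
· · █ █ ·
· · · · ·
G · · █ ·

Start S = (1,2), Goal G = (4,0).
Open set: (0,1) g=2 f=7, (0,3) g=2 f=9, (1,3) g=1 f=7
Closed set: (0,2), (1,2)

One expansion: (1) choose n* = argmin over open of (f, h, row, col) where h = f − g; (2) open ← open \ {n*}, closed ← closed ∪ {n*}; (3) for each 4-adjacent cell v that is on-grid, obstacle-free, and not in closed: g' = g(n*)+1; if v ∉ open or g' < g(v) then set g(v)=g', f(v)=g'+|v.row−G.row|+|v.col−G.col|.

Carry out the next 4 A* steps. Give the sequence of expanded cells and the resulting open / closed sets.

order=[(0,1) → (0,0) → (1,0) → (2,0)]; open=[(0,3) g=2 f=9, (1,3) g=1 f=7, (2,1) g=6 f=9, (3,0) g=6 f=7]; closed=[(0,0), (0,1), (0,2), (1,0), (1,2), (2,0)]

step 1: expand (0,1) (f=7, h=5) → closed; open now [(0,0) g=3 f=7, (0,3) g=2 f=9, (1,3) g=1 f=7]
step 2: expand (0,0) (f=7, h=4) → closed; open now [(0,3) g=2 f=9, (1,0) g=4 f=7, (1,3) g=1 f=7]
step 3: expand (1,0) (f=7, h=3) → closed; open now [(0,3) g=2 f=9, (1,3) g=1 f=7, (2,0) g=5 f=7]
step 4: expand (2,0) (f=7, h=2) → closed; open now [(0,3) g=2 f=9, (1,3) g=1 f=7, (2,1) g=6 f=9, (3,0) g=6 f=7]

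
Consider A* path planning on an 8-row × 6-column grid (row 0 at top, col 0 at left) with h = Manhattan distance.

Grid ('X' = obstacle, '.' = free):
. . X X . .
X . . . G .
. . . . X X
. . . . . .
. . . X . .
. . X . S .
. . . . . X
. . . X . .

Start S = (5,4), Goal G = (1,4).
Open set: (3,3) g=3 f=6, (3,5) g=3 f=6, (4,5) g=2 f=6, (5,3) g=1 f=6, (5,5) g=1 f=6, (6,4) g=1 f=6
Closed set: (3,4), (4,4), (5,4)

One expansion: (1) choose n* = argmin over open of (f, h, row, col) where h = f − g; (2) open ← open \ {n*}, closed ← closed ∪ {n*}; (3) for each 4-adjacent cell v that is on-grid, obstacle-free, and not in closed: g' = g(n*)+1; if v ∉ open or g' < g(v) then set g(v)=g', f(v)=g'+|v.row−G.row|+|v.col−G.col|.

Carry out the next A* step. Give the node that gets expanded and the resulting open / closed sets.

step 1: expand (3,3) (f=6, h=3) → closed; open now [(2,3) g=4 f=6, (3,2) g=4 f=8, (3,5) g=3 f=6, (4,5) g=2 f=6, (5,3) g=1 f=6, (5,5) g=1 f=6, (6,4) g=1 f=6]

expanded=(3,3); open=[(2,3) g=4 f=6, (3,2) g=4 f=8, (3,5) g=3 f=6, (4,5) g=2 f=6, (5,3) g=1 f=6, (5,5) g=1 f=6, (6,4) g=1 f=6]; closed=[(3,3), (3,4), (4,4), (5,4)]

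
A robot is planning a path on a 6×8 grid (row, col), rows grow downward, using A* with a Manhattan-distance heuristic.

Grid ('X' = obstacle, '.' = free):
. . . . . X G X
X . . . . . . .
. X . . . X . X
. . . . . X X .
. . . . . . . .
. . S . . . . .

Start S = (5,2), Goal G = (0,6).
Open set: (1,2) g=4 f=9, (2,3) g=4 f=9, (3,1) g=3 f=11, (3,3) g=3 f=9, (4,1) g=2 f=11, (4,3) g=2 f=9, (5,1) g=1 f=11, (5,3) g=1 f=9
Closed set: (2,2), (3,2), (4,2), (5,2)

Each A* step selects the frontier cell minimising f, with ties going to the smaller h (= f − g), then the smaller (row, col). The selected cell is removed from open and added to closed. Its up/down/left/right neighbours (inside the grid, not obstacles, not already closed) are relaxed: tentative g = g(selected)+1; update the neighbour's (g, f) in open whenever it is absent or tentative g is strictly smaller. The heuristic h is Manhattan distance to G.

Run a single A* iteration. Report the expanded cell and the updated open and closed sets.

step 1: expand (1,2) (f=9, h=5) → closed; open now [(0,2) g=5 f=9, (1,1) g=5 f=11, (1,3) g=5 f=9, (2,3) g=4 f=9, (3,1) g=3 f=11, (3,3) g=3 f=9, (4,1) g=2 f=11, (4,3) g=2 f=9, (5,1) g=1 f=11, (5,3) g=1 f=9]

expanded=(1,2); open=[(0,2) g=5 f=9, (1,1) g=5 f=11, (1,3) g=5 f=9, (2,3) g=4 f=9, (3,1) g=3 f=11, (3,3) g=3 f=9, (4,1) g=2 f=11, (4,3) g=2 f=9, (5,1) g=1 f=11, (5,3) g=1 f=9]; closed=[(1,2), (2,2), (3,2), (4,2), (5,2)]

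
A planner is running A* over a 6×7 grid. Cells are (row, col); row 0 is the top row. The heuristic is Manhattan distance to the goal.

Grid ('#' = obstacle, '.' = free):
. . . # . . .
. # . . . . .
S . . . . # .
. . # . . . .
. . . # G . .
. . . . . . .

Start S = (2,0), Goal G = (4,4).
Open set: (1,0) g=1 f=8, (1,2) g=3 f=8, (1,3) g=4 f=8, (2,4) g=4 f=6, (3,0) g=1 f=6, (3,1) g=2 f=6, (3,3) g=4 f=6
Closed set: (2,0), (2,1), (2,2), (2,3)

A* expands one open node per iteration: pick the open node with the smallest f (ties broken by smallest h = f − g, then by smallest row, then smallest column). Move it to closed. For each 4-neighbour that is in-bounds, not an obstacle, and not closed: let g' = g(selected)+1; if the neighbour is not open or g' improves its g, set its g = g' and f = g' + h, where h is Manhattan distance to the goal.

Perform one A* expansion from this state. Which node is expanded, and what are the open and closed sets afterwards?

expanded=(2,4); open=[(1,0) g=1 f=8, (1,2) g=3 f=8, (1,3) g=4 f=8, (1,4) g=5 f=8, (3,0) g=1 f=6, (3,1) g=2 f=6, (3,3) g=4 f=6, (3,4) g=5 f=6]; closed=[(2,0), (2,1), (2,2), (2,3), (2,4)]

step 1: expand (2,4) (f=6, h=2) → closed; open now [(1,0) g=1 f=8, (1,2) g=3 f=8, (1,3) g=4 f=8, (1,4) g=5 f=8, (3,0) g=1 f=6, (3,1) g=2 f=6, (3,3) g=4 f=6, (3,4) g=5 f=6]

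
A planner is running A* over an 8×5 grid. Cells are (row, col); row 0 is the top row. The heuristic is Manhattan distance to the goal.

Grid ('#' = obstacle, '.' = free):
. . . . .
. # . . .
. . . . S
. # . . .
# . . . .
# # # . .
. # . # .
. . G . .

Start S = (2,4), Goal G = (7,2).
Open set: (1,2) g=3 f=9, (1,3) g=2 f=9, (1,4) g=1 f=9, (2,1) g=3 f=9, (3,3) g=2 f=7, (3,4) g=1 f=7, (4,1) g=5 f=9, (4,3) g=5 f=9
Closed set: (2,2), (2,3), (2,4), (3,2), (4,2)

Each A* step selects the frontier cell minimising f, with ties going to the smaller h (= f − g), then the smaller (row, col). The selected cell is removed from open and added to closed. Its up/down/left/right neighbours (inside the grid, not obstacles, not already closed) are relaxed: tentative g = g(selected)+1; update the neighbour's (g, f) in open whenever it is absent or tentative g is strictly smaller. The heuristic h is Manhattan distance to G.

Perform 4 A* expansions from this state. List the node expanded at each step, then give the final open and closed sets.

step 1: expand (3,3) (f=7, h=5) → closed; open now [(1,2) g=3 f=9, (1,3) g=2 f=9, (1,4) g=1 f=9, (2,1) g=3 f=9, (3,4) g=1 f=7, (4,1) g=5 f=9, (4,3) g=3 f=7]
step 2: expand (4,3) (f=7, h=4) → closed; open now [(1,2) g=3 f=9, (1,3) g=2 f=9, (1,4) g=1 f=9, (2,1) g=3 f=9, (3,4) g=1 f=7, (4,1) g=5 f=9, (4,4) g=4 f=9, (5,3) g=4 f=7]
step 3: expand (5,3) (f=7, h=3) → closed; open now [(1,2) g=3 f=9, (1,3) g=2 f=9, (1,4) g=1 f=9, (2,1) g=3 f=9, (3,4) g=1 f=7, (4,1) g=5 f=9, (4,4) g=4 f=9, (5,4) g=5 f=9]
step 4: expand (3,4) (f=7, h=6) → closed; open now [(1,2) g=3 f=9, (1,3) g=2 f=9, (1,4) g=1 f=9, (2,1) g=3 f=9, (4,1) g=5 f=9, (4,4) g=2 f=7, (5,4) g=5 f=9]

order=[(3,3) → (4,3) → (5,3) → (3,4)]; open=[(1,2) g=3 f=9, (1,3) g=2 f=9, (1,4) g=1 f=9, (2,1) g=3 f=9, (4,1) g=5 f=9, (4,4) g=2 f=7, (5,4) g=5 f=9]; closed=[(2,2), (2,3), (2,4), (3,2), (3,3), (3,4), (4,2), (4,3), (5,3)]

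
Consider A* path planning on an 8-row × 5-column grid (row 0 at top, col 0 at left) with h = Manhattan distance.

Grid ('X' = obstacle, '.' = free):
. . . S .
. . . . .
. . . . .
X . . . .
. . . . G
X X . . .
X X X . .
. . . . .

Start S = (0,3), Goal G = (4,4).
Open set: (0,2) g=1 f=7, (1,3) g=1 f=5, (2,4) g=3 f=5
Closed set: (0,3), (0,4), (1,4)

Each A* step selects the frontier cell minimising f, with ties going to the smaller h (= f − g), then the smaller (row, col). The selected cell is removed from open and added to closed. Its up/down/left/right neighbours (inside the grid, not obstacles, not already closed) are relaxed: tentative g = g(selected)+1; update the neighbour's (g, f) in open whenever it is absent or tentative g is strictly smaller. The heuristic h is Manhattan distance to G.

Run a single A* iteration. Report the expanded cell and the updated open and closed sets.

step 1: expand (2,4) (f=5, h=2) → closed; open now [(0,2) g=1 f=7, (1,3) g=1 f=5, (2,3) g=4 f=7, (3,4) g=4 f=5]

expanded=(2,4); open=[(0,2) g=1 f=7, (1,3) g=1 f=5, (2,3) g=4 f=7, (3,4) g=4 f=5]; closed=[(0,3), (0,4), (1,4), (2,4)]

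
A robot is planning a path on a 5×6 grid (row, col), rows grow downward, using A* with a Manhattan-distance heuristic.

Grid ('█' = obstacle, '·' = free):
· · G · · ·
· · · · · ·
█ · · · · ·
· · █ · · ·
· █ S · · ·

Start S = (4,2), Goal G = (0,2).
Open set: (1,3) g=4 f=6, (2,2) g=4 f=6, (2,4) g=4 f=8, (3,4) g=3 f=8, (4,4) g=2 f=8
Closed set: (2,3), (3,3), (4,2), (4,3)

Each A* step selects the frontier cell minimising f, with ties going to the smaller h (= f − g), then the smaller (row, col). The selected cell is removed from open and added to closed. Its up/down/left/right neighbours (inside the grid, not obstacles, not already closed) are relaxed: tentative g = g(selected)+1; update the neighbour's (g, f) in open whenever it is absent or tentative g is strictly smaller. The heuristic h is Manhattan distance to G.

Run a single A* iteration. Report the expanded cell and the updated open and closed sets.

step 1: expand (1,3) (f=6, h=2) → closed; open now [(0,3) g=5 f=6, (1,2) g=5 f=6, (1,4) g=5 f=8, (2,2) g=4 f=6, (2,4) g=4 f=8, (3,4) g=3 f=8, (4,4) g=2 f=8]

expanded=(1,3); open=[(0,3) g=5 f=6, (1,2) g=5 f=6, (1,4) g=5 f=8, (2,2) g=4 f=6, (2,4) g=4 f=8, (3,4) g=3 f=8, (4,4) g=2 f=8]; closed=[(1,3), (2,3), (3,3), (4,2), (4,3)]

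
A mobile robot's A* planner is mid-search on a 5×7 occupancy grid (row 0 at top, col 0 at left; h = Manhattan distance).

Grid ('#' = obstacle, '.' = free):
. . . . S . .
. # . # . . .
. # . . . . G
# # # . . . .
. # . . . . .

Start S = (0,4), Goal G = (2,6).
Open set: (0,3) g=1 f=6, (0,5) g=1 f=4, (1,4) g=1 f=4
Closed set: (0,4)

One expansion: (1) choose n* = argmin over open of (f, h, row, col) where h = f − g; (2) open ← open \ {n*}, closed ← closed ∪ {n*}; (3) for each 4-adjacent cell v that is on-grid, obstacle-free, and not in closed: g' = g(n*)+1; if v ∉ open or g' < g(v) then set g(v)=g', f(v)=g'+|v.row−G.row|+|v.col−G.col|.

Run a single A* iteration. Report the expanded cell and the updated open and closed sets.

expanded=(0,5); open=[(0,3) g=1 f=6, (0,6) g=2 f=4, (1,4) g=1 f=4, (1,5) g=2 f=4]; closed=[(0,4), (0,5)]

step 1: expand (0,5) (f=4, h=3) → closed; open now [(0,3) g=1 f=6, (0,6) g=2 f=4, (1,4) g=1 f=4, (1,5) g=2 f=4]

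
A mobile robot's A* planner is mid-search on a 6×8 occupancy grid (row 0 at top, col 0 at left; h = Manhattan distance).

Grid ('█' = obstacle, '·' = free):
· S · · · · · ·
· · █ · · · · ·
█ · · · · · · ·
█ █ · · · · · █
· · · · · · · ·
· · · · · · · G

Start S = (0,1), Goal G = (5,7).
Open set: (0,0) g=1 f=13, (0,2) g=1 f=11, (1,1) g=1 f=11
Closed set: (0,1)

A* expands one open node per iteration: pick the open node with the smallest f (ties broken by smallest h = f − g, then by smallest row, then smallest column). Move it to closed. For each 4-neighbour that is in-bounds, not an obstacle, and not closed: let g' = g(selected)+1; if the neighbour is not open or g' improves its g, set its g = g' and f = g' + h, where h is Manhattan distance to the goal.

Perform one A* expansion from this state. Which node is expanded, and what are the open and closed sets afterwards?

expanded=(0,2); open=[(0,0) g=1 f=13, (0,3) g=2 f=11, (1,1) g=1 f=11]; closed=[(0,1), (0,2)]

step 1: expand (0,2) (f=11, h=10) → closed; open now [(0,0) g=1 f=13, (0,3) g=2 f=11, (1,1) g=1 f=11]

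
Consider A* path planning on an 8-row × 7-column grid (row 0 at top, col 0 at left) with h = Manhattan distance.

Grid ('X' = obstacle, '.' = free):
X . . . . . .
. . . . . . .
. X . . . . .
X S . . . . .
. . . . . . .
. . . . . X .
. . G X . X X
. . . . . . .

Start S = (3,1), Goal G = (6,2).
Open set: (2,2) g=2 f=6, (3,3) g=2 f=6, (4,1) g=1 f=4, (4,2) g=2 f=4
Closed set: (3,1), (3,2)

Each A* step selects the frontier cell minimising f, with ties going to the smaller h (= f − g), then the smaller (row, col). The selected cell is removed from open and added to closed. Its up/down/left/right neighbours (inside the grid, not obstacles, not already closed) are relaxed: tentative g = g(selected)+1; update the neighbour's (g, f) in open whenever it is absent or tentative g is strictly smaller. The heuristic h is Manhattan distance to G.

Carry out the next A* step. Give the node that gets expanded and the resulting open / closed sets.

expanded=(4,2); open=[(2,2) g=2 f=6, (3,3) g=2 f=6, (4,1) g=1 f=4, (4,3) g=3 f=6, (5,2) g=3 f=4]; closed=[(3,1), (3,2), (4,2)]

step 1: expand (4,2) (f=4, h=2) → closed; open now [(2,2) g=2 f=6, (3,3) g=2 f=6, (4,1) g=1 f=4, (4,3) g=3 f=6, (5,2) g=3 f=4]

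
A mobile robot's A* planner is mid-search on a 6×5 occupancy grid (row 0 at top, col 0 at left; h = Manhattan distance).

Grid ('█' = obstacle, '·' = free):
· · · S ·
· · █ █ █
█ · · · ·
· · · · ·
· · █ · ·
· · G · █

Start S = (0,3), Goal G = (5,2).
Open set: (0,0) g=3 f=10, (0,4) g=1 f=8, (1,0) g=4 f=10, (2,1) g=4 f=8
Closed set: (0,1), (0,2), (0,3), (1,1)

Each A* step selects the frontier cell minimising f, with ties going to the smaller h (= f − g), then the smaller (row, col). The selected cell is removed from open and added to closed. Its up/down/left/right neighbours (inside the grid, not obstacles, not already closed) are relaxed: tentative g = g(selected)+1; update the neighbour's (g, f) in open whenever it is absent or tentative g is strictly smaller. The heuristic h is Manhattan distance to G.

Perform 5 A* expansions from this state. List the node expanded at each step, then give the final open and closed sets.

step 1: expand (2,1) (f=8, h=4) → closed; open now [(0,0) g=3 f=10, (0,4) g=1 f=8, (1,0) g=4 f=10, (2,2) g=5 f=8, (3,1) g=5 f=8]
step 2: expand (2,2) (f=8, h=3) → closed; open now [(0,0) g=3 f=10, (0,4) g=1 f=8, (1,0) g=4 f=10, (2,3) g=6 f=10, (3,1) g=5 f=8, (3,2) g=6 f=8]
step 3: expand (3,2) (f=8, h=2) → closed; open now [(0,0) g=3 f=10, (0,4) g=1 f=8, (1,0) g=4 f=10, (2,3) g=6 f=10, (3,1) g=5 f=8, (3,3) g=7 f=10]
step 4: expand (3,1) (f=8, h=3) → closed; open now [(0,0) g=3 f=10, (0,4) g=1 f=8, (1,0) g=4 f=10, (2,3) g=6 f=10, (3,0) g=6 f=10, (3,3) g=7 f=10, (4,1) g=6 f=8]
step 5: expand (4,1) (f=8, h=2) → closed; open now [(0,0) g=3 f=10, (0,4) g=1 f=8, (1,0) g=4 f=10, (2,3) g=6 f=10, (3,0) g=6 f=10, (3,3) g=7 f=10, (4,0) g=7 f=10, (5,1) g=7 f=8]

order=[(2,1) → (2,2) → (3,2) → (3,1) → (4,1)]; open=[(0,0) g=3 f=10, (0,4) g=1 f=8, (1,0) g=4 f=10, (2,3) g=6 f=10, (3,0) g=6 f=10, (3,3) g=7 f=10, (4,0) g=7 f=10, (5,1) g=7 f=8]; closed=[(0,1), (0,2), (0,3), (1,1), (2,1), (2,2), (3,1), (3,2), (4,1)]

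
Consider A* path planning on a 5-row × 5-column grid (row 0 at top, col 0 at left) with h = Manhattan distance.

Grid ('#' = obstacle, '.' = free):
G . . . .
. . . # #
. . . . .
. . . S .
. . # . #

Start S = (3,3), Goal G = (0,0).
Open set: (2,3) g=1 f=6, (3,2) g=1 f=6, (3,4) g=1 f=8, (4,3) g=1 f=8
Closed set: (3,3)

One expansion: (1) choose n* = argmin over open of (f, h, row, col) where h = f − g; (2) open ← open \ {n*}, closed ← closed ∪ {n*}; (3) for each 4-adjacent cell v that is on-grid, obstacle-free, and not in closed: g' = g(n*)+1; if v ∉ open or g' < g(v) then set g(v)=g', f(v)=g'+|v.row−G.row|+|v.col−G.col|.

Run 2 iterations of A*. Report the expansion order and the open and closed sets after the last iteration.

step 1: expand (2,3) (f=6, h=5) → closed; open now [(2,2) g=2 f=6, (2,4) g=2 f=8, (3,2) g=1 f=6, (3,4) g=1 f=8, (4,3) g=1 f=8]
step 2: expand (2,2) (f=6, h=4) → closed; open now [(1,2) g=3 f=6, (2,1) g=3 f=6, (2,4) g=2 f=8, (3,2) g=1 f=6, (3,4) g=1 f=8, (4,3) g=1 f=8]

order=[(2,3) → (2,2)]; open=[(1,2) g=3 f=6, (2,1) g=3 f=6, (2,4) g=2 f=8, (3,2) g=1 f=6, (3,4) g=1 f=8, (4,3) g=1 f=8]; closed=[(2,2), (2,3), (3,3)]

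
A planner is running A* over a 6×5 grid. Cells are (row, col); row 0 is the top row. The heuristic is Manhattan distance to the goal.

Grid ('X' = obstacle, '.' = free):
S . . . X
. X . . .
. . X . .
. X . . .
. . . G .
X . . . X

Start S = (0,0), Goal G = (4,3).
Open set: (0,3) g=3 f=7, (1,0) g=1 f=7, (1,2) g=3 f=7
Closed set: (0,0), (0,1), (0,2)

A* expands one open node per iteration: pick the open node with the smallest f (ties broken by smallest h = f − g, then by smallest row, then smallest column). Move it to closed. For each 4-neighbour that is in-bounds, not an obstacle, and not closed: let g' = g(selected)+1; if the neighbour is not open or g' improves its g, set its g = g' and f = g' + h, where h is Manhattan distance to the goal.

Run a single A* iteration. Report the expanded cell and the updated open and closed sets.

expanded=(0,3); open=[(1,0) g=1 f=7, (1,2) g=3 f=7, (1,3) g=4 f=7]; closed=[(0,0), (0,1), (0,2), (0,3)]

step 1: expand (0,3) (f=7, h=4) → closed; open now [(1,0) g=1 f=7, (1,2) g=3 f=7, (1,3) g=4 f=7]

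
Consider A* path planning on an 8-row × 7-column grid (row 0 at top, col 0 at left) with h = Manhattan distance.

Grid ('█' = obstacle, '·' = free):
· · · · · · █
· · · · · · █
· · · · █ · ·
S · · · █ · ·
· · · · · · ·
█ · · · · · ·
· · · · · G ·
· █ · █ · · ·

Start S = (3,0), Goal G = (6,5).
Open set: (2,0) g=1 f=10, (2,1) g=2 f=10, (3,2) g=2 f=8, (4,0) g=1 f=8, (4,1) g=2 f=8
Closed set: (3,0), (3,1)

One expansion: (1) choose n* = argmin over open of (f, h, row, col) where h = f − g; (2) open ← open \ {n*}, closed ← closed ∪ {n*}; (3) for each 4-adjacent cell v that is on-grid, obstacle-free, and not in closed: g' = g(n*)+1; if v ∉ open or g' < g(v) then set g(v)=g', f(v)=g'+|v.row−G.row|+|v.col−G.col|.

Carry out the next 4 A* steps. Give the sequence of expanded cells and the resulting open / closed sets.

step 1: expand (3,2) (f=8, h=6) → closed; open now [(2,0) g=1 f=10, (2,1) g=2 f=10, (2,2) g=3 f=10, (3,3) g=3 f=8, (4,0) g=1 f=8, (4,1) g=2 f=8, (4,2) g=3 f=8]
step 2: expand (3,3) (f=8, h=5) → closed; open now [(2,0) g=1 f=10, (2,1) g=2 f=10, (2,2) g=3 f=10, (2,3) g=4 f=10, (4,0) g=1 f=8, (4,1) g=2 f=8, (4,2) g=3 f=8, (4,3) g=4 f=8]
step 3: expand (4,3) (f=8, h=4) → closed; open now [(2,0) g=1 f=10, (2,1) g=2 f=10, (2,2) g=3 f=10, (2,3) g=4 f=10, (4,0) g=1 f=8, (4,1) g=2 f=8, (4,2) g=3 f=8, (4,4) g=5 f=8, (5,3) g=5 f=8]
step 4: expand (4,4) (f=8, h=3) → closed; open now [(2,0) g=1 f=10, (2,1) g=2 f=10, (2,2) g=3 f=10, (2,3) g=4 f=10, (4,0) g=1 f=8, (4,1) g=2 f=8, (4,2) g=3 f=8, (4,5) g=6 f=8, (5,3) g=5 f=8, (5,4) g=6 f=8]

order=[(3,2) → (3,3) → (4,3) → (4,4)]; open=[(2,0) g=1 f=10, (2,1) g=2 f=10, (2,2) g=3 f=10, (2,3) g=4 f=10, (4,0) g=1 f=8, (4,1) g=2 f=8, (4,2) g=3 f=8, (4,5) g=6 f=8, (5,3) g=5 f=8, (5,4) g=6 f=8]; closed=[(3,0), (3,1), (3,2), (3,3), (4,3), (4,4)]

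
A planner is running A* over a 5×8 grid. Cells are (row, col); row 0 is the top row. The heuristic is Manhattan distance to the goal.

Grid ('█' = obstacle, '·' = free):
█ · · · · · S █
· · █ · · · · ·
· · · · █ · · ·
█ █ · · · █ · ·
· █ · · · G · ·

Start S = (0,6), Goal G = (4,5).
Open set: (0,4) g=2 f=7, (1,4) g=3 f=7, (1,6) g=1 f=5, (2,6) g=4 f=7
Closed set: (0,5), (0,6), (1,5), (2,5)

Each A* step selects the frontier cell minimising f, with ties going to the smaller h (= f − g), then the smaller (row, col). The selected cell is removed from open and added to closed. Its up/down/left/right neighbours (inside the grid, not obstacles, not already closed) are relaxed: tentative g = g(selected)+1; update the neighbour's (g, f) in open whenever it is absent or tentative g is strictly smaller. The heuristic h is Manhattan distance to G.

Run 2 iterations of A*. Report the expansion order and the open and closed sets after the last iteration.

order=[(1,6) → (2,6)]; open=[(0,4) g=2 f=7, (1,4) g=3 f=7, (1,7) g=2 f=7, (2,7) g=3 f=7, (3,6) g=3 f=5]; closed=[(0,5), (0,6), (1,5), (1,6), (2,5), (2,6)]

step 1: expand (1,6) (f=5, h=4) → closed; open now [(0,4) g=2 f=7, (1,4) g=3 f=7, (1,7) g=2 f=7, (2,6) g=2 f=5]
step 2: expand (2,6) (f=5, h=3) → closed; open now [(0,4) g=2 f=7, (1,4) g=3 f=7, (1,7) g=2 f=7, (2,7) g=3 f=7, (3,6) g=3 f=5]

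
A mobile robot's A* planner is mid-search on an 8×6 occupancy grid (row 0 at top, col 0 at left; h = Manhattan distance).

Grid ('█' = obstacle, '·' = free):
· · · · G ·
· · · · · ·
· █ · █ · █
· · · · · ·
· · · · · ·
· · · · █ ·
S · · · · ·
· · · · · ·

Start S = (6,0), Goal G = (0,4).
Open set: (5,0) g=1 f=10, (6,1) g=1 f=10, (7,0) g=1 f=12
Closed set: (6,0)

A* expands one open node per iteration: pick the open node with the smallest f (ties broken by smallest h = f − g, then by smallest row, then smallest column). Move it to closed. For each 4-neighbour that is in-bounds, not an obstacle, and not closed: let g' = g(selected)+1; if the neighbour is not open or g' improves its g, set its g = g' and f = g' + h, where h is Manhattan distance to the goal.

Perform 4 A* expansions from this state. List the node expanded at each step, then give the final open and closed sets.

step 1: expand (5,0) (f=10, h=9) → closed; open now [(4,0) g=2 f=10, (5,1) g=2 f=10, (6,1) g=1 f=10, (7,0) g=1 f=12]
step 2: expand (4,0) (f=10, h=8) → closed; open now [(3,0) g=3 f=10, (4,1) g=3 f=10, (5,1) g=2 f=10, (6,1) g=1 f=10, (7,0) g=1 f=12]
step 3: expand (3,0) (f=10, h=7) → closed; open now [(2,0) g=4 f=10, (3,1) g=4 f=10, (4,1) g=3 f=10, (5,1) g=2 f=10, (6,1) g=1 f=10, (7,0) g=1 f=12]
step 4: expand (2,0) (f=10, h=6) → closed; open now [(1,0) g=5 f=10, (3,1) g=4 f=10, (4,1) g=3 f=10, (5,1) g=2 f=10, (6,1) g=1 f=10, (7,0) g=1 f=12]

order=[(5,0) → (4,0) → (3,0) → (2,0)]; open=[(1,0) g=5 f=10, (3,1) g=4 f=10, (4,1) g=3 f=10, (5,1) g=2 f=10, (6,1) g=1 f=10, (7,0) g=1 f=12]; closed=[(2,0), (3,0), (4,0), (5,0), (6,0)]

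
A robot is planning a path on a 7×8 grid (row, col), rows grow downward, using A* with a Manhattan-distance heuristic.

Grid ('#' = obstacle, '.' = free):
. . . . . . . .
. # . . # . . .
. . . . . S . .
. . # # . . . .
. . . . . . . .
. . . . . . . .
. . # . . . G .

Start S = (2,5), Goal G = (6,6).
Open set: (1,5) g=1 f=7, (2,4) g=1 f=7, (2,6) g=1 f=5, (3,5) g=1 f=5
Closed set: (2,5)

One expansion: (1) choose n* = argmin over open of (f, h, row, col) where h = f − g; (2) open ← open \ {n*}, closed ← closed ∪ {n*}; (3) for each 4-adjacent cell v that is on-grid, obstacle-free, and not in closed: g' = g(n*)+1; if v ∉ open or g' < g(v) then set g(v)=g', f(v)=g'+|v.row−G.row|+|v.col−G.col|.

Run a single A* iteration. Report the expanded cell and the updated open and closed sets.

expanded=(2,6); open=[(1,5) g=1 f=7, (1,6) g=2 f=7, (2,4) g=1 f=7, (2,7) g=2 f=7, (3,5) g=1 f=5, (3,6) g=2 f=5]; closed=[(2,5), (2,6)]

step 1: expand (2,6) (f=5, h=4) → closed; open now [(1,5) g=1 f=7, (1,6) g=2 f=7, (2,4) g=1 f=7, (2,7) g=2 f=7, (3,5) g=1 f=5, (3,6) g=2 f=5]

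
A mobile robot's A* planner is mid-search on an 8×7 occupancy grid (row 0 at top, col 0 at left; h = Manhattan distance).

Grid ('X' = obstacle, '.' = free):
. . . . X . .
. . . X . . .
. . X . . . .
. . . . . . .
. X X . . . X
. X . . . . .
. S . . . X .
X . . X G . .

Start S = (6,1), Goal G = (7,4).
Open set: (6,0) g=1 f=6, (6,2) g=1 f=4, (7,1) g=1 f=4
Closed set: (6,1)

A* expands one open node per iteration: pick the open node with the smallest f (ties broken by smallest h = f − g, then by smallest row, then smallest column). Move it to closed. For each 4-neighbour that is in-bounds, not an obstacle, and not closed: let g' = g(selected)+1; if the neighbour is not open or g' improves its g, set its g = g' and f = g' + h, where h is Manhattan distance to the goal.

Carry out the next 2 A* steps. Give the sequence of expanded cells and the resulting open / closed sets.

order=[(6,2) → (6,3)]; open=[(5,2) g=2 f=6, (5,3) g=3 f=6, (6,0) g=1 f=6, (6,4) g=3 f=4, (7,1) g=1 f=4, (7,2) g=2 f=4]; closed=[(6,1), (6,2), (6,3)]

step 1: expand (6,2) (f=4, h=3) → closed; open now [(5,2) g=2 f=6, (6,0) g=1 f=6, (6,3) g=2 f=4, (7,1) g=1 f=4, (7,2) g=2 f=4]
step 2: expand (6,3) (f=4, h=2) → closed; open now [(5,2) g=2 f=6, (5,3) g=3 f=6, (6,0) g=1 f=6, (6,4) g=3 f=4, (7,1) g=1 f=4, (7,2) g=2 f=4]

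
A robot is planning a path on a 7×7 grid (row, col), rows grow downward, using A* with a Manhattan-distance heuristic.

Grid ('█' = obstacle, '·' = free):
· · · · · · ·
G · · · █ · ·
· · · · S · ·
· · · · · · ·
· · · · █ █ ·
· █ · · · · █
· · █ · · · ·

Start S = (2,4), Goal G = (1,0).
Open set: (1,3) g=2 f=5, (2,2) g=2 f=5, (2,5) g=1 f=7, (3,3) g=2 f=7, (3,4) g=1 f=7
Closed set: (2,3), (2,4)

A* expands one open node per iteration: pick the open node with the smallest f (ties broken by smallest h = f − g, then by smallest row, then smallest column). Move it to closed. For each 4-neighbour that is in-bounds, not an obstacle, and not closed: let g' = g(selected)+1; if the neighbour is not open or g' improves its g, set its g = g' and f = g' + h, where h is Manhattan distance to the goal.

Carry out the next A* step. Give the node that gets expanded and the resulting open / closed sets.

step 1: expand (1,3) (f=5, h=3) → closed; open now [(0,3) g=3 f=7, (1,2) g=3 f=5, (2,2) g=2 f=5, (2,5) g=1 f=7, (3,3) g=2 f=7, (3,4) g=1 f=7]

expanded=(1,3); open=[(0,3) g=3 f=7, (1,2) g=3 f=5, (2,2) g=2 f=5, (2,5) g=1 f=7, (3,3) g=2 f=7, (3,4) g=1 f=7]; closed=[(1,3), (2,3), (2,4)]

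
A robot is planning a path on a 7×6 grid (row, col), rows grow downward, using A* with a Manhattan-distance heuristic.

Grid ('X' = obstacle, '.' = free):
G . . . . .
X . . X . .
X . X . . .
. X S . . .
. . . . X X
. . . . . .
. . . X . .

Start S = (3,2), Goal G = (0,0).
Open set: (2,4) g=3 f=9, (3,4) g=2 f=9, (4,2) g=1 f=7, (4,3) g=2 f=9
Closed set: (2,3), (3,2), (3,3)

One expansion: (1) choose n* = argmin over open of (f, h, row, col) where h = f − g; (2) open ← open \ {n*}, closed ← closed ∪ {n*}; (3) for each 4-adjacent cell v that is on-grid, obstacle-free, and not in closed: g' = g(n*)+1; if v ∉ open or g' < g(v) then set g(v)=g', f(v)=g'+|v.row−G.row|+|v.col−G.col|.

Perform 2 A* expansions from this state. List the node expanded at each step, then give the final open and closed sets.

step 1: expand (4,2) (f=7, h=6) → closed; open now [(2,4) g=3 f=9, (3,4) g=2 f=9, (4,1) g=2 f=7, (4,3) g=2 f=9, (5,2) g=2 f=9]
step 2: expand (4,1) (f=7, h=5) → closed; open now [(2,4) g=3 f=9, (3,4) g=2 f=9, (4,0) g=3 f=7, (4,3) g=2 f=9, (5,1) g=3 f=9, (5,2) g=2 f=9]

order=[(4,2) → (4,1)]; open=[(2,4) g=3 f=9, (3,4) g=2 f=9, (4,0) g=3 f=7, (4,3) g=2 f=9, (5,1) g=3 f=9, (5,2) g=2 f=9]; closed=[(2,3), (3,2), (3,3), (4,1), (4,2)]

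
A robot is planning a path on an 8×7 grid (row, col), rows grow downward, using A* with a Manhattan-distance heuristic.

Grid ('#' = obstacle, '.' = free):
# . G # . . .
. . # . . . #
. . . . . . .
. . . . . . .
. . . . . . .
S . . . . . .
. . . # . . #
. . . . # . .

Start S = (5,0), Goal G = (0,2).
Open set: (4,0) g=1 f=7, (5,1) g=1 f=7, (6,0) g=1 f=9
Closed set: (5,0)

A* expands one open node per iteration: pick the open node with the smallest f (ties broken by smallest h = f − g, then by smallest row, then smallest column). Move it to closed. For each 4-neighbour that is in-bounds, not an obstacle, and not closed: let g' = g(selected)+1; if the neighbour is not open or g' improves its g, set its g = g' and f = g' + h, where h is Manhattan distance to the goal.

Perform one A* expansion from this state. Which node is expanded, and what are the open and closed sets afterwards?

step 1: expand (4,0) (f=7, h=6) → closed; open now [(3,0) g=2 f=7, (4,1) g=2 f=7, (5,1) g=1 f=7, (6,0) g=1 f=9]

expanded=(4,0); open=[(3,0) g=2 f=7, (4,1) g=2 f=7, (5,1) g=1 f=7, (6,0) g=1 f=9]; closed=[(4,0), (5,0)]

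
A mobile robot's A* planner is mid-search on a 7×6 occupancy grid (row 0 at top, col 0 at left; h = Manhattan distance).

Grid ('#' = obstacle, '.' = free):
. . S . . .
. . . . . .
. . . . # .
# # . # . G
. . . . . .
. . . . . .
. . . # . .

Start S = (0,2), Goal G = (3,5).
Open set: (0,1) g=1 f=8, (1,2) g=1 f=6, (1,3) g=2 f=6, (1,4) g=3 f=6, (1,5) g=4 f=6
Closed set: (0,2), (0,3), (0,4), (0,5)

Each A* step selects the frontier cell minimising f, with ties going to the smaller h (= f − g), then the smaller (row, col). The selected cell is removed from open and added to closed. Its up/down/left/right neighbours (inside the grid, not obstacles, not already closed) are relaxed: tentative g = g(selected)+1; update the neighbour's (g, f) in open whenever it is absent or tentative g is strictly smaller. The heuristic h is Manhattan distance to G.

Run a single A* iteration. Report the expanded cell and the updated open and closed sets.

step 1: expand (1,5) (f=6, h=2) → closed; open now [(0,1) g=1 f=8, (1,2) g=1 f=6, (1,3) g=2 f=6, (1,4) g=3 f=6, (2,5) g=5 f=6]

expanded=(1,5); open=[(0,1) g=1 f=8, (1,2) g=1 f=6, (1,3) g=2 f=6, (1,4) g=3 f=6, (2,5) g=5 f=6]; closed=[(0,2), (0,3), (0,4), (0,5), (1,5)]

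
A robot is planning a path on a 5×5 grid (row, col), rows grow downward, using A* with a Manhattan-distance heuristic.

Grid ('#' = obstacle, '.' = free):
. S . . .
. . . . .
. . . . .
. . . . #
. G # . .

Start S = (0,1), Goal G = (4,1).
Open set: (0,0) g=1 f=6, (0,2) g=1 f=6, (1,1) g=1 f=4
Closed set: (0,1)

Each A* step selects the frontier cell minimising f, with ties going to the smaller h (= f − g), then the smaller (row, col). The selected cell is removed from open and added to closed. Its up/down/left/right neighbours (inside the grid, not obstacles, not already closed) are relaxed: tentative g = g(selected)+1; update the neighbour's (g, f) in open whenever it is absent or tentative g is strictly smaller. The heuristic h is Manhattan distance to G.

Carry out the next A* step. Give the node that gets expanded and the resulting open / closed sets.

step 1: expand (1,1) (f=4, h=3) → closed; open now [(0,0) g=1 f=6, (0,2) g=1 f=6, (1,0) g=2 f=6, (1,2) g=2 f=6, (2,1) g=2 f=4]

expanded=(1,1); open=[(0,0) g=1 f=6, (0,2) g=1 f=6, (1,0) g=2 f=6, (1,2) g=2 f=6, (2,1) g=2 f=4]; closed=[(0,1), (1,1)]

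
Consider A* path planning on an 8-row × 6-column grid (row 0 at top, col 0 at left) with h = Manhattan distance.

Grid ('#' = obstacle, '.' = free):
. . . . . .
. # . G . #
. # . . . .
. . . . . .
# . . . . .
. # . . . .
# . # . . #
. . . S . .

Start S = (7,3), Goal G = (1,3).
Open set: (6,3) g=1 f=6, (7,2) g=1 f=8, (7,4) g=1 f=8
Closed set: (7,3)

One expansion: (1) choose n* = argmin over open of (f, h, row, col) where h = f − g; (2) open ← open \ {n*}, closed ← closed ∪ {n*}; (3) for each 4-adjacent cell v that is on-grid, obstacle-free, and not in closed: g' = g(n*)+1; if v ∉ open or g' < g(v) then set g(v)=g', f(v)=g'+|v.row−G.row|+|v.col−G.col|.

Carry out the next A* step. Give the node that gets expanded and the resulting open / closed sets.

step 1: expand (6,3) (f=6, h=5) → closed; open now [(5,3) g=2 f=6, (6,4) g=2 f=8, (7,2) g=1 f=8, (7,4) g=1 f=8]

expanded=(6,3); open=[(5,3) g=2 f=6, (6,4) g=2 f=8, (7,2) g=1 f=8, (7,4) g=1 f=8]; closed=[(6,3), (7,3)]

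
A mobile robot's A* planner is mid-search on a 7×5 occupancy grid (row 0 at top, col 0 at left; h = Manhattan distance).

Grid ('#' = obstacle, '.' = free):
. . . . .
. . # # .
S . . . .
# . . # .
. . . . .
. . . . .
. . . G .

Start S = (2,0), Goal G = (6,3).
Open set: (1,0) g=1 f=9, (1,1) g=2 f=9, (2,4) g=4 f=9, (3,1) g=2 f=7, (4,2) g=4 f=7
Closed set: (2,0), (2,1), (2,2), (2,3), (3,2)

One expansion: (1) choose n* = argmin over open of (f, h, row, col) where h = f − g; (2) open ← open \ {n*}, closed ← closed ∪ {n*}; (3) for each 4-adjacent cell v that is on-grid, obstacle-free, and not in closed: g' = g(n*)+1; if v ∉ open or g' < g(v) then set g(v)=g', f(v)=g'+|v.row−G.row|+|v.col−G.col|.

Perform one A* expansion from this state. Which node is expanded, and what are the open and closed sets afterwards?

expanded=(4,2); open=[(1,0) g=1 f=9, (1,1) g=2 f=9, (2,4) g=4 f=9, (3,1) g=2 f=7, (4,1) g=5 f=9, (4,3) g=5 f=7, (5,2) g=5 f=7]; closed=[(2,0), (2,1), (2,2), (2,3), (3,2), (4,2)]

step 1: expand (4,2) (f=7, h=3) → closed; open now [(1,0) g=1 f=9, (1,1) g=2 f=9, (2,4) g=4 f=9, (3,1) g=2 f=7, (4,1) g=5 f=9, (4,3) g=5 f=7, (5,2) g=5 f=7]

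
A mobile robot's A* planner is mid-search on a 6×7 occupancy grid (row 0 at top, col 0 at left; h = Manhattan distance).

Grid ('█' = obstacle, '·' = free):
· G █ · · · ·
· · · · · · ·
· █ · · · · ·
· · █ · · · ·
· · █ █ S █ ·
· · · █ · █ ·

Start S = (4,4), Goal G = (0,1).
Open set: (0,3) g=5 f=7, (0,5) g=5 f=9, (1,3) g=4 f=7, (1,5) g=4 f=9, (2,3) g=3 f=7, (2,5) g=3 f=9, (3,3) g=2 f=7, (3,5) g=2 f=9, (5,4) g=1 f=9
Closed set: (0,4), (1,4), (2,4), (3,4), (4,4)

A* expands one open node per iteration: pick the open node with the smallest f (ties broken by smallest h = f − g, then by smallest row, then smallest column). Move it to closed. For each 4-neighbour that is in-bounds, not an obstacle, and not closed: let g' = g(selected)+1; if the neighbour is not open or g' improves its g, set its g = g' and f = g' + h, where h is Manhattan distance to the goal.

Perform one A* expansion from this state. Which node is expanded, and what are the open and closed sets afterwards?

step 1: expand (0,3) (f=7, h=2) → closed; open now [(0,5) g=5 f=9, (1,3) g=4 f=7, (1,5) g=4 f=9, (2,3) g=3 f=7, (2,5) g=3 f=9, (3,3) g=2 f=7, (3,5) g=2 f=9, (5,4) g=1 f=9]

expanded=(0,3); open=[(0,5) g=5 f=9, (1,3) g=4 f=7, (1,5) g=4 f=9, (2,3) g=3 f=7, (2,5) g=3 f=9, (3,3) g=2 f=7, (3,5) g=2 f=9, (5,4) g=1 f=9]; closed=[(0,3), (0,4), (1,4), (2,4), (3,4), (4,4)]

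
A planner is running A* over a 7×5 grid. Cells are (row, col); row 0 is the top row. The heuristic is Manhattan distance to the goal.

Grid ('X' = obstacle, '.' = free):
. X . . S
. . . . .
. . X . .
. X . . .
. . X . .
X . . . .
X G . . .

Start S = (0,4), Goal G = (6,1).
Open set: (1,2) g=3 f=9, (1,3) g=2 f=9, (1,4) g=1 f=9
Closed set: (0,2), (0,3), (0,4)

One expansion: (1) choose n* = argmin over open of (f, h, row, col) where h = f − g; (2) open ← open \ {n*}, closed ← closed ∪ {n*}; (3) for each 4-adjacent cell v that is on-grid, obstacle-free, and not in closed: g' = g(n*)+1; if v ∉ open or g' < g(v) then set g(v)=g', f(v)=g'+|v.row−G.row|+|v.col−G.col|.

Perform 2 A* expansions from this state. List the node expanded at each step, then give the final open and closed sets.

step 1: expand (1,2) (f=9, h=6) → closed; open now [(1,1) g=4 f=9, (1,3) g=2 f=9, (1,4) g=1 f=9]
step 2: expand (1,1) (f=9, h=5) → closed; open now [(1,0) g=5 f=11, (1,3) g=2 f=9, (1,4) g=1 f=9, (2,1) g=5 f=9]

order=[(1,2) → (1,1)]; open=[(1,0) g=5 f=11, (1,3) g=2 f=9, (1,4) g=1 f=9, (2,1) g=5 f=9]; closed=[(0,2), (0,3), (0,4), (1,1), (1,2)]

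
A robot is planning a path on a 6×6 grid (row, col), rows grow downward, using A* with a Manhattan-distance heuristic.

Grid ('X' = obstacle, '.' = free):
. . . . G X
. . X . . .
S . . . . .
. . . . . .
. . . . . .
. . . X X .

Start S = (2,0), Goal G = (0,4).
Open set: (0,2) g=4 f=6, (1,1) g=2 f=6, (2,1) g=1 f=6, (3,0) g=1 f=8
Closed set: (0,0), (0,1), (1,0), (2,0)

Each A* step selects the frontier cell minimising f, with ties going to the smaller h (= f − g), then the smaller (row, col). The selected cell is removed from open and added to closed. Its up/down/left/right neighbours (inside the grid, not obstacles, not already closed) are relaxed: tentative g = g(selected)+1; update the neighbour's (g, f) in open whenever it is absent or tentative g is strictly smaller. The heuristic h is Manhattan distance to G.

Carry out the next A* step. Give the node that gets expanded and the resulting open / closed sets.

expanded=(0,2); open=[(0,3) g=5 f=6, (1,1) g=2 f=6, (2,1) g=1 f=6, (3,0) g=1 f=8]; closed=[(0,0), (0,1), (0,2), (1,0), (2,0)]

step 1: expand (0,2) (f=6, h=2) → closed; open now [(0,3) g=5 f=6, (1,1) g=2 f=6, (2,1) g=1 f=6, (3,0) g=1 f=8]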